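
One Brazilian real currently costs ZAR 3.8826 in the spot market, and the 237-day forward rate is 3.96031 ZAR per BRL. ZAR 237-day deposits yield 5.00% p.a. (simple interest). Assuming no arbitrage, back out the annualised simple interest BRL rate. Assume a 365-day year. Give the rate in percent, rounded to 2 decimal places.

T = 237/365 years.
CIP gives F = S · g_ZAR/g_BRL, so g_ZAR/g_BRL = 3.96031/3.8826 = 1.0200149.
The ZAR side grows by 1 + 0.0500×237/365 = 1.0324658.
So the BRL growth factor = 1.0122066.
(1.0122066 − 1)/T = 0.018799, i.e. 1.88%.

1.88%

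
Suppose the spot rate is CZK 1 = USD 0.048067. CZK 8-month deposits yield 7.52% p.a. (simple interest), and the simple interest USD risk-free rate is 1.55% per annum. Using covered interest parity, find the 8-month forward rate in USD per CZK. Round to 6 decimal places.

0.046245

T = 8/12 years.
Growth of 1 USD over T: 1 + 0.0155×8/12 = 1.0103333.
CZK accumulates by 1 + 0.0752×8/12 = 1.0501333.
So F = 0.048067 × 1.0103333 / 1.0501333 = 0.04624526 (USD/CZK).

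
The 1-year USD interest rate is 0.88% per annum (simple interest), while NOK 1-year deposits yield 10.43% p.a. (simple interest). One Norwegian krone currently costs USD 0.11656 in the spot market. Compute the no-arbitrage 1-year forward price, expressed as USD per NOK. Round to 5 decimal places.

T = 1 year.
USD growth factor: 1 + 0.0088×1 = 1.008800.
NOK growth factor: 1 + 0.1043×1 = 1.104300.
Forward (USD per NOK) = 0.11656 × 1.008800 / 1.104300 = 0.1064799.

0.10648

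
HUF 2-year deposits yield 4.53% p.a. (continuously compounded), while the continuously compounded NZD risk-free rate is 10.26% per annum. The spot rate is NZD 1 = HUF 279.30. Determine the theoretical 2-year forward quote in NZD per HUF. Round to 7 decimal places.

T = 2 years.
HUF accumulates by e^(0.0453×2) = 1.094831.
NZD accumulates by e^(0.1026×2) = 1.2277706.
Forward (HUF per NZD) = 279.3 × 1.094831 / 1.2277706 = 249.0582.
Quoted the other way: 1/249.0582 = 0.0040151 NZD per HUF.

0.0040151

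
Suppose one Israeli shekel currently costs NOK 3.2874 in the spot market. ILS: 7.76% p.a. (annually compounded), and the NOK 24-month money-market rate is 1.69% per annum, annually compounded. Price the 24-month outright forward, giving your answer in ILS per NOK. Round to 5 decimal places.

T = 2 years.
NOK accumulates by (1 + 0.0169)^2 = 1.0340856.
ILS growth factor: (1 + 0.0776)^2 = 1.1612218.
So F = 3.2874 × 1.0340856 / 1.1612218 = 2.927479 (NOK/ILS).
Quoted the other way: 1/2.927479 = 0.34159 ILS per NOK.

0.34159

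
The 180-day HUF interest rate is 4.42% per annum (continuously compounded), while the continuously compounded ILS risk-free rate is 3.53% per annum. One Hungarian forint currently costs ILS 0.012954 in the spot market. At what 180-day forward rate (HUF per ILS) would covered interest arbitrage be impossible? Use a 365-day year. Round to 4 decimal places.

77.5358

T = 180/365 years.
Growth of 1 ILS over T: e^(0.0353×180/365) = 1.01756063.
Growth of 1 HUF over T: e^(0.0442×180/365) = 1.02203656.
Forward (ILS per HUF) = 0.012954 × 1.01756063 / 1.02203656 = 0.012897269.
Invert for HUF per ILS: 1 / 0.012897269 = 77.5358.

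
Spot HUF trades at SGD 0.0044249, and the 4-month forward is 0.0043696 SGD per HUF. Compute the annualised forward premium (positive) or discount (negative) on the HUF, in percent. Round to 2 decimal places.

T = 4/12 years.
HUF trades forward at -1.24975% vs spot over the period.
Annualise by dividing by T: -0.0124975 / (4/12) = -0.037493 → -3.75%.

-3.75%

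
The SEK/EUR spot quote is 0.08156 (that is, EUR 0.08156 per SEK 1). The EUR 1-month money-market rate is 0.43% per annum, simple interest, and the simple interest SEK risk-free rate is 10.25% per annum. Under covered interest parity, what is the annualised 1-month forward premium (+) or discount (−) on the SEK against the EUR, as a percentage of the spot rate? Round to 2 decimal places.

T = 1/12 years.
No-arbitrage forward: 0.08156 × 1.0003583 / 1.0085417 = 0.08089821 EUR/SEK.
(F − S)/S ÷ T = (0.08089821 − 0.08156)/0.08156/(1/12) = -0.097370 → -9.74%.

-9.74%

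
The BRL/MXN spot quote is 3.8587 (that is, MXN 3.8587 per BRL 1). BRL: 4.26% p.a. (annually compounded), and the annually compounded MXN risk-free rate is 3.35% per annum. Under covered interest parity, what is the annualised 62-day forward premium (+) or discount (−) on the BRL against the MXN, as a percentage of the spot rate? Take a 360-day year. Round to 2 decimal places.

-0.88%

T = 62/360 years.
F = S · g_MXN/g_BRL = 3.8587 × 1.005691/1.0072106 = 3.8528783.
(F − S)/S ÷ T = (3.8528783 − 3.8587)/3.8587/(62/360) = -0.008760 → -0.88%.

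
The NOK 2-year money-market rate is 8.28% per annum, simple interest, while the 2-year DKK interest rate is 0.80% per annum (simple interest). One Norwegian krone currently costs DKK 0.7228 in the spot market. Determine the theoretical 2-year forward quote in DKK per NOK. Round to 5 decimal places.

T = 2 years.
Growth of 1 DKK over T: 1 + 0.0080×2 = 1.016000.
NOK accumulates by 1 + 0.0828×2 = 1.165600.
Forward (DKK per NOK) = 0.7228 × 1.016000 / 1.165600 = 0.6300316.

0.63003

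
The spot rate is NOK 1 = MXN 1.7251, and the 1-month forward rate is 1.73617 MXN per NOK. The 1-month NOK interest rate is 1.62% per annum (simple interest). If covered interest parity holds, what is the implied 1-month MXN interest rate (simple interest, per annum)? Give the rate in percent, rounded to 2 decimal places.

T = 1/12 years.
F/S = 1.73617/1.7251 = 1.0064170 = (growth of MXN) / (growth of NOK).
The NOK side grows by 1 + 0.0162×1/12 = 1.001350.
That pins the MXN growth at 1.0077757.
(1.0077757 − 1)/T = 0.093308, i.e. 9.33%.

9.33%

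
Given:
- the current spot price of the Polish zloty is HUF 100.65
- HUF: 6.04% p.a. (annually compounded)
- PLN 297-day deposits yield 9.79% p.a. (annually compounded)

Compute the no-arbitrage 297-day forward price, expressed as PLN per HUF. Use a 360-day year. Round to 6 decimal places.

T = 297/360 years.
HUF growth factor: (1 + 0.0604)^(297/360) = 1.0495727.
PLN growth factor: (1 + 0.0979)^(297/360) = 1.0801008.
CIP: F = S · (grow HUF)/(grow PLN) = 100.65 × 1.0495727/1.0801008 = 97.80522 HUF per PLN.
Invert for PLN per HUF: 1 / 97.80522 = 0.010224.

0.010224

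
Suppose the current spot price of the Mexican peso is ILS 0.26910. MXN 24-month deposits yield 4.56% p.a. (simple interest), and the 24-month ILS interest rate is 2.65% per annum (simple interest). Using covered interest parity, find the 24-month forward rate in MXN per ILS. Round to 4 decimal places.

T = 2 years.
ILS growth factor: 1 + 0.0265×2 = 1.053000.
MXN growth factor: 1 + 0.0456×2 = 1.091200.
Forward (ILS per MXN) = 0.2691 × 1.053000 / 1.091200 = 0.2596795.
Quoted the other way: 1/0.2596795 = 3.8509 MXN per ILS.

3.8509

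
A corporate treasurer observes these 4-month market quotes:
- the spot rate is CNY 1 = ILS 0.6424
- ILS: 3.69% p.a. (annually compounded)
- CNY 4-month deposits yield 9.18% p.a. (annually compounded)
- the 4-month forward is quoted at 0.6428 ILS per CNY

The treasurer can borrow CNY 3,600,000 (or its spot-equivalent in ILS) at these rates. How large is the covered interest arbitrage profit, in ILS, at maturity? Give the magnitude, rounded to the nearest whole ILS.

T = 4/12 years.
Invest the CNY and cover forward: 3,600,000 × 1.029708655 × 0.6428 = ILS 2,382,828.20.
Convert at spot and invest in ILS: 3,600,000 × 0.6424 × 1.012151737 = ILS 2,340,742.59.
The quoted forward overvalues CNY, so borrow ILS, buy CNY at spot, deposit the CNY at 9.18%, and sell the proceeds forward at 0.6428.
Profit = 2,382,828.20 − 2,340,742.59 = ILS 42,086.

ILS 42,086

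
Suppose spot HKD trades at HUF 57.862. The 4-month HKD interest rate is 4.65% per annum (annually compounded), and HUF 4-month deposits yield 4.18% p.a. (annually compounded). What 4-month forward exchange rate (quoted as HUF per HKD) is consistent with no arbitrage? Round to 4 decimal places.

57.7752

T = 4/12 years.
HUF growth factor: (1 + 0.0418)^(4/12) = 1.01374358.
Growth of 1 HKD over T: (1 + 0.0465)^(4/12) = 1.01526577.
CIP: F = S · (grow HUF)/(grow HKD) = 57.862 × 1.01374358/1.01526577 = 57.775247 HUF per HKD.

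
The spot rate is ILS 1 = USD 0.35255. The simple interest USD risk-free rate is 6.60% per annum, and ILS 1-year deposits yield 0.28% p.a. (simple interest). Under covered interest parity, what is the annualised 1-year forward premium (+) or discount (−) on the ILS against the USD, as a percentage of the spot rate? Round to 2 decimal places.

T = 1 year.
F = S · g_USD/g_ILS = 0.35255 × 1.066000/1.002800 = 0.37476895.
(F − S)/S ÷ T = (0.37476895 − 0.35255)/0.35255/1 = 0.063024 → 6.30%.

+6.30%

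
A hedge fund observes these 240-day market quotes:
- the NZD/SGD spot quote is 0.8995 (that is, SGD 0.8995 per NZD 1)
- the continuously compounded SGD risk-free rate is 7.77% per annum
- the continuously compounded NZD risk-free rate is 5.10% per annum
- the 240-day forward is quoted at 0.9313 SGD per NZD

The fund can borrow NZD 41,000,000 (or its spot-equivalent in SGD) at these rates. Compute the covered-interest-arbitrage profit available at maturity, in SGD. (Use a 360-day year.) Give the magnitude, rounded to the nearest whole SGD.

SGD 663,653

T = 240/360 years.
Invest the NZD and cover forward: 41,000,000 × 1.0345846067 × 0.9313 = SGD 39,503,854.41.
Convert at spot and invest in SGD: 41,000,000 × 0.8995 × 1.0531650884 = SGD 38,840,201.88.
The quoted forward overvalues NZD, so borrow SGD, buy NZD at spot, deposit the NZD at 5.10%, and sell the proceeds forward at 0.9313.
Arbitrage profit = |39,503,854.41 − 38,840,201.88| = SGD 663,653.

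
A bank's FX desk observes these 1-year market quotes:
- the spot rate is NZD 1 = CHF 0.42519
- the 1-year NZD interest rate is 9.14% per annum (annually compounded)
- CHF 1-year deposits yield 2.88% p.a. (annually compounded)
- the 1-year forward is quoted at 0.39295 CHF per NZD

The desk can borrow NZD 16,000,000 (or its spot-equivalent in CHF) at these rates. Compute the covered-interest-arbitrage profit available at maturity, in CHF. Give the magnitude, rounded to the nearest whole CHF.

CHF 137,117

T = 1 year.
Route A — deposit NZD, sell forward: 16,000,000 × 1.091400 × 0.39295 = CHF 6,861,850.08.
Route B — convert at spot, deposit CHF: 16,000,000 × 0.42519 × 1.028800 = CHF 6,998,967.55.
The quoted forward undervalues NZD, so borrow NZD, convert to CHF at spot, deposit the CHF at 2.88%, and buy NZD forward at 0.39295 to cover the loan.
Arbitrage profit = |6,861,850.08 − 6,998,967.55| = CHF 137,117.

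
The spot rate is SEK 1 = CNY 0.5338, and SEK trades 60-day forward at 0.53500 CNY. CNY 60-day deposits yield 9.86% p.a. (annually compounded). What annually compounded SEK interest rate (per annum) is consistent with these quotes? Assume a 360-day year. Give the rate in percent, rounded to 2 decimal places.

8.39%

T = 60/360 years.
CIP gives F = S · g_CNY/g_SEK, so g_CNY/g_SEK = 0.535/0.5338 = 1.0022480.
CNY growth factor: (1 + 0.0986)^(60/360) = 1.0157962.
Hence g_SEK = 1.0135178.
Annualise: 1.0135178^(360/60) − 1 = 0.083898 = 8.39%.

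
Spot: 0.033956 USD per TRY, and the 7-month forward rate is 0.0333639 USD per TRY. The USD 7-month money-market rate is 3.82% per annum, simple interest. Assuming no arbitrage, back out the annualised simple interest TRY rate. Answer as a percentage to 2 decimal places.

T = 7/12 years.
CIP gives F = S · g_USD/g_TRY, so g_USD/g_TRY = 0.0333639/0.033956 = 0.9825627.
USD growth factor: 1 + 0.0382×7/12 = 1.0222833.
Hence g_TRY = 1.0404255.
(1.0404255 − 1)/T = 0.069301, i.e. 6.93%.

6.93%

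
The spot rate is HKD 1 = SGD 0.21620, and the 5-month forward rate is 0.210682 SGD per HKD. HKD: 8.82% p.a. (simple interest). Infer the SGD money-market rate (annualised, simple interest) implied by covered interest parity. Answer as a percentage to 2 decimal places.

T = 5/12 years.
CIP gives F = S · g_SGD/g_HKD, so g_SGD/g_HKD = 0.210682/0.2162 = 0.9744773.
HKD growth factor: 1 + 0.0882×5/12 = 1.036750.
So the SGD growth factor = 1.0102893.
(1.0102893 − 1)/T = 0.024694, i.e. 2.47%.

2.47%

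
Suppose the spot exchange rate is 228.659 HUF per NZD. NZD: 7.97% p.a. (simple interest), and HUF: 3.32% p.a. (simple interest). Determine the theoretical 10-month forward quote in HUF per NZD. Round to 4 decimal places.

T = 10/12 years.
HUF accumulates by 1 + 0.0332×10/12 = 1.027666667.
NZD accumulates by 1 + 0.0797×10/12 = 1.066416667.
Forward (HUF per NZD) = 228.659 × 1.027666667 / 1.066416667 = 220.350300.

220.3503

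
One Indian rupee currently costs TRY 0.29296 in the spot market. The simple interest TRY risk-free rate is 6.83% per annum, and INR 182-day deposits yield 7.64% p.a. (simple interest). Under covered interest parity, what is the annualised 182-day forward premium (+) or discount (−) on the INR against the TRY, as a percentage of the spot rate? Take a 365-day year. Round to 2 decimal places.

-0.78%

T = 182/365 years.
CIP forward (TRY per INR) = 0.29296 × 1.0340564/1.0380953 = 0.29182019.
Annualised premium = (F − S)/S × (1/T) = (0.29182019 − 0.29296)/0.29296 ÷ (182/365) = -0.78%.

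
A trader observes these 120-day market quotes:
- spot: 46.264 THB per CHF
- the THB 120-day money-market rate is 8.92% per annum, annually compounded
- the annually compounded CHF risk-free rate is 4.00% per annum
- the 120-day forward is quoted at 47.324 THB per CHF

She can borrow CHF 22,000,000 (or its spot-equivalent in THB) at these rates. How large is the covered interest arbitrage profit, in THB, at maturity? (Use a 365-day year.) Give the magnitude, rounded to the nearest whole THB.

T = 120/365 years.
Keep in CHF, deliver into the forward: 22,000,000·1.012977973335·47.324 = THB 1,054,639,731.42.
Swap to THB now, deposit: 22,000,000·46.264·1.028489280628 = THB 1,046,804,617.74.
The quoted forward overvalues CHF, so borrow THB, buy CHF at spot, deposit the CHF at 4.00%, and sell the proceeds forward at 47.324.
Profit = 1,054,639,731.42 − 1,046,804,617.74 = THB 7,835,114.

THB 7,835,114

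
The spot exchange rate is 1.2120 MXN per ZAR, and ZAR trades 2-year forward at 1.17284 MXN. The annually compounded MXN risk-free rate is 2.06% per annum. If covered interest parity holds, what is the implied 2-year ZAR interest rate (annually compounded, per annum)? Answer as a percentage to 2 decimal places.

T = 2 years.
F/S = 1.17284/1.212 = 0.9676898 = (growth of MXN) / (growth of ZAR).
MXN growth factor: (1 + 0.0206)^2 = 1.0416244.
Hence g_ZAR = 1.0764032.
Annualise: 1.0764032^(1/2) − 1 = 0.037499 = 3.75%.

3.75%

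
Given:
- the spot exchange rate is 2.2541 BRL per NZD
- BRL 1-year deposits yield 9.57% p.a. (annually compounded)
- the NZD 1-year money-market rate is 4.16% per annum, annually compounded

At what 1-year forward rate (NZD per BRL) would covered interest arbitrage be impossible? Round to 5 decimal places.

0.42173

T = 1 year.
BRL growth factor: (1 + 0.0957)^1 = 1.095700.
Growth of 1 NZD over T: (1 + 0.0416)^1 = 1.041600.
Forward (BRL per NZD) = 2.2541 × 1.095700 / 1.041600 = 2.371176.
Invert for NZD per BRL: 1 / 2.371176 = 0.42173.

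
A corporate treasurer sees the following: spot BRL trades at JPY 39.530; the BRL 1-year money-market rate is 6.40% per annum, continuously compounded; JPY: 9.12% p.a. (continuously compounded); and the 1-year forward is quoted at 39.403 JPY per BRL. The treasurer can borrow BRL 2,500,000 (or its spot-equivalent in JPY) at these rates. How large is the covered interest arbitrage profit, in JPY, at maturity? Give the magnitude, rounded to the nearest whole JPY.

T = 1 year.
Invest the BRL and cover forward: 2,500,000 × 1.0660923988 × 39.403 = JPY 105,018,096.97.
Convert at spot and invest in JPY: 2,500,000 × 39.530 × 1.095488081 = JPY 108,261,609.60.
The quoted forward undervalues BRL, so borrow BRL, convert to JPY at spot, deposit the JPY at 9.12%, and buy BRL forward at 39.403 to cover the loan.
Profit = 108,261,609.60 − 105,018,096.97 = JPY 3,243,513.

JPY 3,243,513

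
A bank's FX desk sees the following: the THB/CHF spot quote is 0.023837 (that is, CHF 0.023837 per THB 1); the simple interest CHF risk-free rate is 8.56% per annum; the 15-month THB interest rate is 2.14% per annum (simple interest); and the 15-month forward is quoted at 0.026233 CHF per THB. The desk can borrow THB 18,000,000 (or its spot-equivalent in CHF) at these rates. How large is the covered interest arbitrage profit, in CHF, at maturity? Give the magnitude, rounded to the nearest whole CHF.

CHF 9,849

T = 15/12 years.
Route A — deposit THB, sell forward: 18,000,000 × 1.026750 × 0.026233 = CHF 484,825.19.
Route B — convert at spot, deposit CHF: 18,000,000 × 0.023837 × 1.107000 = CHF 474,976.06.
The quoted forward overvalues THB, so borrow CHF, buy THB at spot, deposit the THB at 2.14%, and sell the proceeds forward at 0.026233.
Arbitrage profit = |484,825.19 − 474,976.06| = CHF 9,849.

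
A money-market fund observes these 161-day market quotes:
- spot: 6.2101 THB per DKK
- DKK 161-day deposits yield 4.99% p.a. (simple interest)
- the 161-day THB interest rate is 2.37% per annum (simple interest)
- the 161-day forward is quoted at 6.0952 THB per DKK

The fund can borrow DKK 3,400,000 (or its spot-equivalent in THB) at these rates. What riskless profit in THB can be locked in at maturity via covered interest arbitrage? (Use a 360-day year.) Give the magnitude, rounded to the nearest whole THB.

T = 161/360 years.
Keep in DKK, deliver into the forward: 3,400,000·1.0223163889·6.0952 = THB 21,186,157.70.
Swap to THB now, deposit: 3,400,000·6.2101·1.0105991667 = THB 21,338,134.41.
The quoted forward undervalues DKK, so borrow DKK, convert to THB at spot, deposit the THB at 2.37%, and buy DKK forward at 6.0952 to cover the loan.
The gap between the two covered legs is THB 151,977.

THB 151,977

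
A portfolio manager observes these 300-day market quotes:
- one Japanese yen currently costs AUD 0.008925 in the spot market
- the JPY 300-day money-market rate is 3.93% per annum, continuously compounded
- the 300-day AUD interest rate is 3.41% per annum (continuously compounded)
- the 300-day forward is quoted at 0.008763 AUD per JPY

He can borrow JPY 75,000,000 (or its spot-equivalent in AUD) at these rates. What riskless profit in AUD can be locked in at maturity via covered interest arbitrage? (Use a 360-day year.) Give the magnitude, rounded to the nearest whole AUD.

T = 300/360 years.
Invest the JPY and cover forward: 75,000,000 × 1.03329218 × 0.008763 = AUD 679,105.45.
Convert at spot and invest in AUD: 75,000,000 × 0.008925 × 1.02882427 = AUD 688,669.25.
The quoted forward undervalues JPY, so borrow JPY, convert to AUD at spot, deposit the AUD at 3.41%, and buy JPY forward at 0.008763 to cover the loan.
The gap between the two covered legs is AUD 9,564.

AUD 9,564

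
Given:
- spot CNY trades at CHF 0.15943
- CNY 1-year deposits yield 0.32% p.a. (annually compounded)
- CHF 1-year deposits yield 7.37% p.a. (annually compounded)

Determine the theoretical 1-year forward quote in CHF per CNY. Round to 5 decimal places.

0.17063

T = 1 year.
Growth of 1 CHF over T: (1 + 0.0737)^1 = 1.073700.
CNY accumulates by (1 + 0.0032)^1 = 1.003200.
So F = 0.15943 × 1.073700 / 1.003200 = 0.1706340 (CHF/CNY).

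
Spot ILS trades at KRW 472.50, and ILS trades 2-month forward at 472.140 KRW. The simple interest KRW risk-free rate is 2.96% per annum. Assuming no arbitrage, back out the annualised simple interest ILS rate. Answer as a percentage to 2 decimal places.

3.42%

T = 2/12 years.
CIP gives F = S · g_KRW/g_ILS, so g_KRW/g_ILS = 472.14/472.5 = 0.9992381.
The KRW side grows by 1 + 0.0296×2/12 = 1.0049333.
That pins the ILS growth at 1.0056995.
(1.0056995 − 1)/T = 0.034197, i.e. 3.42%.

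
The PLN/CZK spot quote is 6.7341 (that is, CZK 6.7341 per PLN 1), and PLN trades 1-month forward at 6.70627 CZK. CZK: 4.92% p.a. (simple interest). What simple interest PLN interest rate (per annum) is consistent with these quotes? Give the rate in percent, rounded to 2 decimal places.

T = 1/12 years.
By CIP, F/S equals the CZK-to-PLN growth ratio: 6.70627/6.7341 = 0.9958673.
CZK growth factor: 1 + 0.0492×1/12 = 1.004100.
So the PLN growth factor = 1.0082669.
r = (1.0082669 − 1)/(1/12) = 0.099203 → 9.92%.

9.92%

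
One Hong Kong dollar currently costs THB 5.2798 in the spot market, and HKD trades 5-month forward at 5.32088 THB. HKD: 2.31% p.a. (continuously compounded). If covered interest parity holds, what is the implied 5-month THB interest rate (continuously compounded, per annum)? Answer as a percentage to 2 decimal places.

T = 5/12 years.
By CIP, F/S equals the THB-to-HKD growth ratio: 5.32088/5.2798 = 1.0077806.
The HKD side grows by e^(0.0231×5/12) = 1.0096715.
Hence g_THB = 1.0175274.
Take logs: ln 1.0175274 / (5/12) = 0.041701, so 4.17%.

4.17%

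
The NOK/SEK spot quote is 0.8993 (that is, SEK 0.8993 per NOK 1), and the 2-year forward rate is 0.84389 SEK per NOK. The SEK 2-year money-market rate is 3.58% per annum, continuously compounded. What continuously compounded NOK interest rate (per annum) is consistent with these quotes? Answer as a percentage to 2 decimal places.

T = 2 years.
By CIP, F/S equals the SEK-to-NOK growth ratio: 0.84389/0.8993 = 0.9383854.
SEK growth factor: e^(0.0358×2) = 1.0742256.
So the NOK growth factor = 1.1447595.
Take logs: ln 1.1447595 / 2 = 0.067597, so 6.76%.

6.76%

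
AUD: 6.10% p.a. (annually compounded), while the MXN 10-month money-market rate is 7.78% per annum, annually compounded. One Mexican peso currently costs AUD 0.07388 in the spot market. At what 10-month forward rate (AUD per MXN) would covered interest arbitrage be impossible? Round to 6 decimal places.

T = 10/12 years.
AUD accumulates by (1 + 0.0610)^(10/12) = 1.0505809.
MXN growth factor: (1 + 0.0778)^(10/12) = 1.0644252.
Forward (AUD per MXN) = 0.07388 × 1.0505809 / 1.0644252 = 0.07291909.

0.072919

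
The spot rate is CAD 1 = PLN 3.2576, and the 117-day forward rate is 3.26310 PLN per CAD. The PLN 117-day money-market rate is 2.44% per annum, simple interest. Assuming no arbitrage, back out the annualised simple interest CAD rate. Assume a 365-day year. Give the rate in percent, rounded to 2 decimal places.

T = 117/365 years.
By CIP, F/S equals the PLN-to-CAD growth ratio: 3.2631/3.2576 = 1.0016884.
PLN growth factor: 1 + 0.0244×117/365 = 1.0078214.
Hence g_CAD = 1.0061227.
(1.0061227 − 1)/T = 0.019101, i.e. 1.91%.

1.91%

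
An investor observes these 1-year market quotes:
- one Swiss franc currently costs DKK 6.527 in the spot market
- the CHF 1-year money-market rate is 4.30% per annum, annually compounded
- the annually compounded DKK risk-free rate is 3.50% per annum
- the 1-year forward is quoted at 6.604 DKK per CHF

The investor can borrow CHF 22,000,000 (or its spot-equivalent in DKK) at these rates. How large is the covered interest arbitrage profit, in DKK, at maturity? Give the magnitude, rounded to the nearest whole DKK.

DKK 2,915,594

T = 1 year.
Invest the CHF and cover forward: 22,000,000 × 1.043000 × 6.604 = DKK 151,535,384.00.
Convert at spot and invest in DKK: 22,000,000 × 6.527 × 1.035000 = DKK 148,619,790.00.
The quoted forward overvalues CHF, so borrow DKK, buy CHF at spot, deposit the CHF at 4.30%, and sell the proceeds forward at 6.604.
Profit = 151,535,384.00 − 148,619,790.00 = DKK 2,915,594.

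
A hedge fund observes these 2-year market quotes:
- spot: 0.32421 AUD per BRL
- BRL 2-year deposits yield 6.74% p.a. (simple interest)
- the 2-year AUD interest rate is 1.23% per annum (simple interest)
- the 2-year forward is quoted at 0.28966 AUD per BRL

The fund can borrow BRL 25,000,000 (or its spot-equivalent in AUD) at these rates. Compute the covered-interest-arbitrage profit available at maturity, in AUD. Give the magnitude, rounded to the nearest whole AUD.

T = 2 years.
Keep in BRL, deliver into the forward: 25,000,000·1.134800·0.28966 = AUD 8,217,654.20.
Swap to AUD now, deposit: 25,000,000·0.32421·1.024600 = AUD 8,304,639.15.
The quoted forward undervalues BRL, so borrow BRL, convert to AUD at spot, deposit the AUD at 1.23%, and buy BRL forward at 0.28966 to cover the loan.
The gap between the two covered legs is AUD 86,985.

AUD 86,985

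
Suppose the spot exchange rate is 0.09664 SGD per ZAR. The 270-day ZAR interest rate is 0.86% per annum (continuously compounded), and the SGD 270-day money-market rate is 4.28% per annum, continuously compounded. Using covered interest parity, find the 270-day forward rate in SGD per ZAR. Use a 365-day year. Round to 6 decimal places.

T = 270/365 years.
SGD growth factor: e^(0.0428×270/365) = 1.0321668.
Growth of 1 ZAR over T: e^(0.0086×270/365) = 1.0063819.
CIP: F = S · (grow SGD)/(grow ZAR) = 0.09664 × 1.0321668/1.0063819 = 0.09911605 SGD per ZAR.

0.099116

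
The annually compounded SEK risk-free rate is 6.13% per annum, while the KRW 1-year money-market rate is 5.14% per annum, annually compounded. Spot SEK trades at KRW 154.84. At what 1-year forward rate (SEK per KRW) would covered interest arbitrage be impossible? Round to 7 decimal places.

0.0065191

T = 1 year.
Growth of 1 KRW over T: (1 + 0.0514)^1 = 1.051400.
SEK accumulates by (1 + 0.0613)^1 = 1.061300.
So F = 154.84 × 1.051400 / 1.061300 = 153.3956 (KRW/SEK).
Quoted the other way: 1/153.3956 = 0.0065191 SEK per KRW.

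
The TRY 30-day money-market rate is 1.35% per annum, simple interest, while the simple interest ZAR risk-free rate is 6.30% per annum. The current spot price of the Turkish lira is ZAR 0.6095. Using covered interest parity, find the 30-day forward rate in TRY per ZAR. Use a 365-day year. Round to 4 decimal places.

1.6340

T = 30/365 years.
ZAR accumulates by 1 + 0.0630×30/365 = 1.0051781.
TRY growth factor: 1 + 0.0135×30/365 = 1.0011096.
So F = 0.6095 × 1.0051781 / 1.0011096 = 0.6119770 (ZAR/TRY).
Quoted the other way: 1/0.6119770 = 1.6340 TRY per ZAR.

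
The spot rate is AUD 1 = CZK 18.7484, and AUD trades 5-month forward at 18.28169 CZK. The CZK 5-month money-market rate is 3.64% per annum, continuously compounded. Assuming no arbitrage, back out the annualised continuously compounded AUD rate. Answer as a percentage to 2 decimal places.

T = 5/12 years.
By CIP, F/S equals the CZK-to-AUD growth ratio: 18.28169/18.7484 = 0.9751067.
CZK growth factor: e^(0.0364×5/12) = 1.0152823.
Hence g_AUD = 1.0412012.
r = ln(1.0412012)/(5/12) = 0.096900 → 9.69%.

9.69%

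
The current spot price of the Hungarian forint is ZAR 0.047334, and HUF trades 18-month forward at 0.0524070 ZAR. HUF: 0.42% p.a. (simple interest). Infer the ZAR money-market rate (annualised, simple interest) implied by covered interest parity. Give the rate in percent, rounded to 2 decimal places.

7.61%

T = 18/12 years.
F/S = 0.052407/0.047334 = 1.1071745 = (growth of ZAR) / (growth of HUF).
The HUF side grows by 1 + 0.0042×18/12 = 1.006300.
Hence g_ZAR = 1.1141497.
r = (1.1141497 − 1)/(18/12) = 0.076100 → 7.61%.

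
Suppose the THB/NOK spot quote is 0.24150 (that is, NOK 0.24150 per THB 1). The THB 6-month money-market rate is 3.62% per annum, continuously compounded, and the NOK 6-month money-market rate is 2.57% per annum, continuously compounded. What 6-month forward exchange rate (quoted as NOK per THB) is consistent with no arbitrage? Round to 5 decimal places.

0.24024

T = 6/12 years.
Growth of 1 NOK over T: e^(0.0257×6/12) = 1.0129329.
Growth of 1 THB over T: e^(0.0362×6/12) = 1.0182648.
So F = 0.2415 × 1.0129329 / 1.0182648 = 0.2402354 (NOK/THB).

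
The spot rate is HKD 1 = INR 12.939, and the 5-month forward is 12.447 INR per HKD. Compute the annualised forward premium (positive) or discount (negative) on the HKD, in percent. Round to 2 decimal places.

-9.13%

T = 5/12 years.
(F − S)/S = (12.447 − 12.939)/12.939 = -0.0380246.
×(1/T) gives -9.13% p.a.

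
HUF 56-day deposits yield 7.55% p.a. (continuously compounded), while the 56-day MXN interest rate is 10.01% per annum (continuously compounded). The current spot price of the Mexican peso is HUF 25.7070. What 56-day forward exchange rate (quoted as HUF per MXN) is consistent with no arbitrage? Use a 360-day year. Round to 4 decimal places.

25.6088

T = 56/360 years.
Growth of 1 HUF over T: e^(0.0755×56/360) = 1.01181368.
MXN accumulates by e^(0.1001×56/360) = 1.01569297.
Forward (HUF per MXN) = 25.707 × 1.01181368 / 1.01569297 = 25.608816.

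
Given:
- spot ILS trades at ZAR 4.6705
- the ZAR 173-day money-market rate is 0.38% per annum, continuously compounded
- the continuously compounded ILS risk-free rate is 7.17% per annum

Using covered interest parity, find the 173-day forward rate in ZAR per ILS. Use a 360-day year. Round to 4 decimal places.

4.5206

T = 173/360 years.
ZAR growth factor: e^(0.0038×173/360) = 1.0018278.
ILS growth factor: e^(0.0717×173/360) = 1.0350563.
CIP: F = S · (grow ZAR)/(grow ILS) = 4.6705 × 1.0018278/1.0350563 = 4.520563 ZAR per ILS.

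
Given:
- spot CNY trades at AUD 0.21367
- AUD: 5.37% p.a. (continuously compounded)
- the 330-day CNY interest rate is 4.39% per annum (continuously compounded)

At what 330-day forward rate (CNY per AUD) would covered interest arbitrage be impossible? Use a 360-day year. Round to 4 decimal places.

4.6383

T = 330/360 years.
AUD accumulates by e^(0.0537×330/360) = 1.0504567.
Growth of 1 CNY over T: e^(0.0439×330/360) = 1.0410623.
CIP: F = S · (grow AUD)/(grow CNY) = 0.21367 × 1.0504567/1.0410623 = 0.2155981 AUD per CNY.
Invert for CNY per AUD: 1 / 0.2155981 = 4.6383.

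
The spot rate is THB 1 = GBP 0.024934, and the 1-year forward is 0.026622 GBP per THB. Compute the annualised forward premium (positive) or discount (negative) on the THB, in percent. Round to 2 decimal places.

+6.77%

T = 1 year.
(F − S)/S = (0.026622 − 0.024934)/0.024934 = 0.0676987.
Annualise by dividing by T: 0.0676987 / 1 = 0.067699 → 6.77%.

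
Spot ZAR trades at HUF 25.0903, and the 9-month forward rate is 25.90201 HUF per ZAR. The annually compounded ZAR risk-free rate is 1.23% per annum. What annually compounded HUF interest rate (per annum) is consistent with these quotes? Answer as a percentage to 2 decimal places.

5.62%

T = 9/12 years.
CIP gives F = S · g_HUF/g_ZAR, so g_HUF/g_ZAR = 25.90201/25.0903 = 1.0323515.
The ZAR side grows by (1 + 0.0123)^(9/12) = 1.0092109.
Hence g_HUF = 1.0418604.
Annualise: 1.0418604^(12/9) − 1 = 0.056200 = 5.62%.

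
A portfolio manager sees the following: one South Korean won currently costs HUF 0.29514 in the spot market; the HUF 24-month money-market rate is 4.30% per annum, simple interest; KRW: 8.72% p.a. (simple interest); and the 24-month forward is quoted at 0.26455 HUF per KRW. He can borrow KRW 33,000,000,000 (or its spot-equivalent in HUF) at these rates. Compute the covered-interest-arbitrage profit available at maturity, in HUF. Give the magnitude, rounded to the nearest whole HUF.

HUF 324,539,160

T = 2 years.
Route A — deposit KRW, sell forward: 33,000,000,000 × 1.174400 × 0.26455 = HUF 10,252,688,160.00.
Route B — convert at spot, deposit HUF: 33,000,000,000 × 0.29514 × 1.086000 = HUF 10,577,227,320.00.
The quoted forward undervalues KRW, so borrow KRW, convert to HUF at spot, deposit the HUF at 4.30%, and buy KRW forward at 0.26455 to cover the loan.
Profit = 10,577,227,320.00 − 10,252,688,160.00 = HUF 324,539,160.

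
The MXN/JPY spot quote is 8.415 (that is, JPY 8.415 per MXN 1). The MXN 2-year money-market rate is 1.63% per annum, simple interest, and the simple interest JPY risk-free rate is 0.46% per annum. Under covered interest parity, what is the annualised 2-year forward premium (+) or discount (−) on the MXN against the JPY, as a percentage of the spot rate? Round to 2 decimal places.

-1.13%

T = 2 years.
CIP forward (JPY per MXN) = 8.415 × 1.009200/1.032600 = 8.224306.
(F − S)/S ÷ T = (8.224306 − 8.415)/8.415/2 = -0.011331 → -1.13%.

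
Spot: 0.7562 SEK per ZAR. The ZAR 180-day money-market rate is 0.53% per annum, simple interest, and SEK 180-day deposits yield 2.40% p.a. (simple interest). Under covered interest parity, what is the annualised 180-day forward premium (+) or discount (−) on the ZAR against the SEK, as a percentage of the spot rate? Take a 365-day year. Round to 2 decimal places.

T = 180/365 years.
F = S · g_SEK/g_ZAR = 0.7562 × 1.0118356/1.0026137 = 0.7631554.
Annualised premium = (F − S)/S × (1/T) = (0.7631554 − 0.7562)/0.7562 ÷ (180/365) = 1.87%.

+1.87%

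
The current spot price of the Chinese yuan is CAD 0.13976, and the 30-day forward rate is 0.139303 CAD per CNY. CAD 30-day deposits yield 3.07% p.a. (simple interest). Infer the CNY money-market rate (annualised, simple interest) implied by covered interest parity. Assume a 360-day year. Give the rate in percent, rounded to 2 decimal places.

T = 30/360 years.
By CIP, F/S equals the CAD-to-CNY growth ratio: 0.139303/0.13976 = 0.9967301.
CAD growth factor: 1 + 0.0307×30/360 = 1.0025583.
That pins the CNY growth at 1.0058473.
r = (1.0058473 − 1)/(30/360) = 0.070168 → 7.02%.

7.02%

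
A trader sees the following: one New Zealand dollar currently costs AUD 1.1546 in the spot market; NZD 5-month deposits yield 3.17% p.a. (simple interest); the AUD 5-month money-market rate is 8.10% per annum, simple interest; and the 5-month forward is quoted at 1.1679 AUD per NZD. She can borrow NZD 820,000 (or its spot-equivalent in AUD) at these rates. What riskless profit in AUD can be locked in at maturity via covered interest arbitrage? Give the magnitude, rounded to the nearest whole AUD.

AUD 8,398

T = 5/12 years.
Keep in NZD, deliver into the forward: 820,000·1.01320833·1.1679 = AUD 970,327.33.
Swap to AUD now, deposit: 820,000·1.1546·1.033750 = AUD 978,725.56.
The quoted forward undervalues NZD, so borrow NZD, convert to AUD at spot, deposit the AUD at 8.10%, and buy NZD forward at 1.1679 to cover the loan.
The gap between the two covered legs is AUD 8,398.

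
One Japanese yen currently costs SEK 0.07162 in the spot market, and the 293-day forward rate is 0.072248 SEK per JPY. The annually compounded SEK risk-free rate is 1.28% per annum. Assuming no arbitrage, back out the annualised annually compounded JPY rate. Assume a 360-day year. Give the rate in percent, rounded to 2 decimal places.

0.20%

T = 293/360 years.
By CIP, F/S equals the SEK-to-JPY growth ratio: 0.072248/0.07162 = 1.0087685.
SEK growth factor: (1 + 0.0128)^(293/360) = 1.0104054.
So the JPY growth factor = 1.0016227.
Annualise: 1.0016227^(360/293) − 1 = 0.001994 = 0.20%.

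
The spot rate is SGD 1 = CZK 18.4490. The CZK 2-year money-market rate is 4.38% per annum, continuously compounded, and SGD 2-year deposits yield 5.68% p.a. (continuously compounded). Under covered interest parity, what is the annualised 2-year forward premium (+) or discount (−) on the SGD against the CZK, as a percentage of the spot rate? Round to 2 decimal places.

-1.28%

T = 2 years.
No-arbitrage forward: 18.449 × 1.0915514 / 1.1203039 = 17.9755081 CZK/SGD.
Annualised premium = (F − S)/S × (1/T) = (17.9755081 − 18.449)/18.449 ÷ 2 = -1.28%.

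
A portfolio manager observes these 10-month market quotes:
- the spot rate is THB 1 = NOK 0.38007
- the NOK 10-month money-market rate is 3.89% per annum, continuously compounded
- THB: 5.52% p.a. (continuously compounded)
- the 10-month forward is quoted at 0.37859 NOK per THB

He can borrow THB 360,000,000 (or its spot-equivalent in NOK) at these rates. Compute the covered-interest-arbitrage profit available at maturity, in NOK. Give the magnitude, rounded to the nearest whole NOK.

NOK 1,374,994

T = 10/12 years.
Invest the THB and cover forward: 360,000,000 × 1.04707441096 × 0.37859 = NOK 142,708,284.45.
Convert at spot and invest in NOK: 360,000,000 × 0.38007 × 1.03294781057 = NOK 141,333,290.77.
The quoted forward overvalues THB, so borrow NOK, buy THB at spot, deposit the THB at 5.52%, and sell the proceeds forward at 0.37859.
Profit = 142,708,284.45 − 141,333,290.77 = NOK 1,374,994.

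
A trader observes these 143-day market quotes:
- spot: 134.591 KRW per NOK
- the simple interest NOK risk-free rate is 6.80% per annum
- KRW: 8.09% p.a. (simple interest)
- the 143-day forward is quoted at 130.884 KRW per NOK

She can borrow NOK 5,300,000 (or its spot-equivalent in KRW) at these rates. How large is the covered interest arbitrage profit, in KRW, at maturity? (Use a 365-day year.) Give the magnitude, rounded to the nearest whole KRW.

KRW 23,775,682

T = 143/365 years.
Route A — deposit NOK, sell forward: 5,300,000 × 1.02664109589 × 130.884 = KRW 712,165,733.93.
Route B — convert at spot, deposit KRW: 5,300,000 × 134.591 × 1.03169506849 = KRW 735,941,416.10.
The quoted forward undervalues NOK, so borrow NOK, convert to KRW at spot, deposit the KRW at 8.09%, and buy NOK forward at 130.884 to cover the loan.
The gap between the two covered legs is KRW 23,775,682.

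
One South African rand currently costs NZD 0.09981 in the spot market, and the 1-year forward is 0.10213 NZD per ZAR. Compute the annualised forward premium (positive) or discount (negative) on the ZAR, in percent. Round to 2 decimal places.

T = 1 year.
Period premium: (0.10213 − 0.09981)/0.09981 = 0.0232442.
×(1/T) gives 2.32% p.a.

+2.32%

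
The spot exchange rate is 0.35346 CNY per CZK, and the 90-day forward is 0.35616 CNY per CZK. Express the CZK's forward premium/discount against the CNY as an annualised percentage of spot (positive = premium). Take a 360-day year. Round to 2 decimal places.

+3.06%

T = 90/360 years.
CZK trades forward at +0.76388% vs spot over the period.
Annualise by dividing by T: 0.0076388 / (90/360) = 0.030555 → 3.06%.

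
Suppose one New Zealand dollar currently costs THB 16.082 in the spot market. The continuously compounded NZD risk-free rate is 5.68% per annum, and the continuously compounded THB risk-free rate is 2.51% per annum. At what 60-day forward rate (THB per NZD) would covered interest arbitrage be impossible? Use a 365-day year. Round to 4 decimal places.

T = 60/365 years.
Growth of 1 THB over T: e^(0.0251×60/365) = 1.00413455.
Growth of 1 NZD over T: e^(0.0568×60/365) = 1.00938071.
Forward (THB per NZD) = 16.082 × 1.00413455 / 1.00938071 = 15.998415.

15.9984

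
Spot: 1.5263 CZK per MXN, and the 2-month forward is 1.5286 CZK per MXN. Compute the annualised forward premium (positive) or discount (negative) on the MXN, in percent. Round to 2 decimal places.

T = 2/12 years.
MXN trades forward at +0.15069% vs spot over the period.
Per annum: 0.0015069 / (2/12) = 0.009041 = 0.90%.

+0.90%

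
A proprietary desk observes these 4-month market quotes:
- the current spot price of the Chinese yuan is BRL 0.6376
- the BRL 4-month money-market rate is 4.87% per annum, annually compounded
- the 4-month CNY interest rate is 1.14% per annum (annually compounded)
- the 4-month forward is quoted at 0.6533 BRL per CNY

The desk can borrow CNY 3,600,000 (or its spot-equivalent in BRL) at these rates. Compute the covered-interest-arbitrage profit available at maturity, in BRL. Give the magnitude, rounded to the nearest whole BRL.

BRL 28,751

T = 4/12 years.
Invest the CNY and cover forward: 3,600,000 × 1.003785651 × 0.6533 = BRL 2,360,783.40.
Convert at spot and invest in BRL: 3,600,000 × 0.6376 × 1.015976718 = BRL 2,332,032.32.
The quoted forward overvalues CNY, so borrow BRL, buy CNY at spot, deposit the CNY at 1.14%, and sell the proceeds forward at 0.6533.
The gap between the two covered legs is BRL 28,751.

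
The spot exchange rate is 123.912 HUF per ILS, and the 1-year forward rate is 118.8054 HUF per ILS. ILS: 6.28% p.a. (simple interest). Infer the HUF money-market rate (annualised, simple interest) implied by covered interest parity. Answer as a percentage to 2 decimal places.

T = 1 year.
CIP gives F = S · g_HUF/g_ILS, so g_HUF/g_ILS = 118.8054/123.912 = 0.9587885.
The ILS side grows by 1 + 0.0628×1 = 1.062800.
Hence g_HUF = 1.0190004.
(1.0190004 − 1)/T = 0.019000, i.e. 1.90%.

1.90%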